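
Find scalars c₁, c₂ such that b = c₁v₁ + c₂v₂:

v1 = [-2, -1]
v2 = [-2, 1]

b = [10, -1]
c1 = -2, c2 = -3

b = -2·v1 + -3·v2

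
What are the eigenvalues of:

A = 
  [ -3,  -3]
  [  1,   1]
tr(A) = -2, det(A) = 0
Characteristic polynomial: λ² - tr(A)λ + det(A) = λ² + 2λ
λ² + 2λ = λ(λ + 2)

λ = 0, -2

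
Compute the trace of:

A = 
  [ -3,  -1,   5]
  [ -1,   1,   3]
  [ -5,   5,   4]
2

tr(A) = -3 + 1 + 4 = 2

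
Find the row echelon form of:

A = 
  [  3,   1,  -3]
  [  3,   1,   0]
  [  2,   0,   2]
Row operations:
R2 → R2 - (1)·R1
R3 → R3 - (2/3)·R1
Swap R2 ↔ R3

Resulting echelon form:
REF = 
  [   3,    1,   -3]
  [   0, -2/3,    4]
  [   0,    0,    3]

Rank = 3 (number of non-zero pivot rows).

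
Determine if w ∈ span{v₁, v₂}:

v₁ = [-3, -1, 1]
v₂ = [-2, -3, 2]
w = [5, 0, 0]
No

Form the augmented matrix and row-reduce:
[v₁|v₂|w] = 
  [ -3,  -2,   5]
  [ -1,  -3,   0]
  [  1,   2,   0]
R2 → R2 - (1/3)·R1
R3 → R3 + (1/3)·R1
R3 → R3 + (4/7)·R2
REF = 
  [  -3,   -2,    5]
  [   0, -7/3, -5/3]
  [   0,    0,  5/7]

Row 3 reads [0 0 | 5/7], i.e. 0 = 5/7, so the system is inconsistent and w ∉ span{v₁, v₂}.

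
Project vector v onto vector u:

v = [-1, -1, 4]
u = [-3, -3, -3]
proj_u(v) = [2/3, 2/3, 2/3]

v·u = (-1)(-3) + (-1)(-3) + (4)(-3) = -6
u·u = (-3)² + (-3)² + (-3)² = 27
proj_u(v) = (v·u / u·u) × u = (-6/27) × u = (-2/9) × u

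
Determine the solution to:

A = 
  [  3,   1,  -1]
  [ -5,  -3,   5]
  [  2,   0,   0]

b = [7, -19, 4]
Row reduce the augmented matrix [A|b]:
R2 → R2 + (5/3)·R1
R3 → R3 - (2/3)·R1
R3 → R3 - (1/2)·R2
REF = 
  [    3,     1,    -1,     7]
  [    0,  -4/3,  10/3, -22/3]
  [    0,     0,    -1,     3]

Back-substitution:
x₃ = 3 / (-1) = -3
x₂ = (-22/3 - (10/3)(-3)) / (-4/3) = -2
x₁ = (7 - (1)(-2) - (-1)(-3)) / 3 = 2

x = [2, -2, -3]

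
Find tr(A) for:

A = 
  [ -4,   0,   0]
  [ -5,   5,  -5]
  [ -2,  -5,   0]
1

tr(A) = -4 + 5 + 0 = 1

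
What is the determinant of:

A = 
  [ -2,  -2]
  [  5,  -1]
12

For a 2×2 matrix, det = ad - bc = (-2)(-1) - (-2)(5) = 12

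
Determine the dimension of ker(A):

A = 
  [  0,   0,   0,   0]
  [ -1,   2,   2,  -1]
nullity(A) = 3

Row reduce:
Swap R1 ↔ R2
REF = 
  [ -1,   2,   2,  -1]
  [  0,   0,   0,   0]
Pivot columns: 1 → 1 pivot.
rank(A) = 1, so nullity(A) = 4 - 1 = 3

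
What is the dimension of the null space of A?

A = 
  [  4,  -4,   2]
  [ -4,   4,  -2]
nullity(A) = 2

Row reduce:
R2 → R2 + (1)·R1
REF = 
  [  4,  -4,   2]
  [  0,   0,   0]
Pivot columns: 1 → 1 pivot.
rank(A) = 1, so nullity(A) = 3 - 1 = 2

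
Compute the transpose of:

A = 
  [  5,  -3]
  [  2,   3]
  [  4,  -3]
Aᵀ = 
  [  5,   2,   4]
  [ -3,   3,  -3]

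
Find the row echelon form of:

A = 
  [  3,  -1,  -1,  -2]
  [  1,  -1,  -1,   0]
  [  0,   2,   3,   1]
Row operations:
R2 → R2 - (1/3)·R1
R3 → R3 + (3)·R2

Resulting echelon form:
REF = 
  [   3,   -1,   -1,   -2]
  [   0, -2/3, -2/3,  2/3]
  [   0,    0,    1,    3]

Rank = 3 (number of non-zero pivot rows).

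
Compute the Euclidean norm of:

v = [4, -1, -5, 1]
6.557

||v||₂ = √((4)² + (-1)² + (-5)² + (1)²) = √43 = 6.557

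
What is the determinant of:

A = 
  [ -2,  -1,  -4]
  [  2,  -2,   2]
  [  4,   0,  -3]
Cofactor expansion along row 1:
det(A) = (-2)·((-2)(-3) - (2)(0)) - (-1)·((2)(-3) - (2)(4)) + (-4)·((2)(0) - (-2)(4))
  = (-2)(6) - (-1)(-14) + (-4)(8)
  = -58

det(A) = -58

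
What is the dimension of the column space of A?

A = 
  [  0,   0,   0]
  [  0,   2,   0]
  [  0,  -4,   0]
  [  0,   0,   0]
Row reduce:
Swap R1 ↔ R2
R3 → R3 + (2)·R1
REF = 
  [  0,   2,   0]
  [  0,   0,   0]
  [  0,   0,   0]
  [  0,   0,   0]
Pivot columns: 2 → 1 pivot.
dim(Col(A)) = number of pivot columns = 1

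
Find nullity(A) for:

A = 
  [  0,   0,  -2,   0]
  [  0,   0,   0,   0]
nullity(A) = 3

Row reduce:
(no row operations needed)
REF = 
  [  0,   0,  -2,   0]
  [  0,   0,   0,   0]
Pivot columns: 3 → 1 pivot.
rank(A) = 1, so nullity(A) = 4 - 1 = 3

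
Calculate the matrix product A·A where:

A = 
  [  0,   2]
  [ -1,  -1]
A² = A·A:
A²[1,1] = (0)(0) + (2)(-1) = -2
A²[1,2] = (0)(2) + (2)(-1) = -2
A²[2,1] = (-1)(0) + (-1)(-1) = 1
A²[2,2] = (-1)(2) + (-1)(-1) = -1
A² = 
  [ -2,  -2]
  [  1,  -1]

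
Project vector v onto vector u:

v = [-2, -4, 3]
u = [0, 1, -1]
v·u = (-2)(0) + (-4)(1) + (3)(-1) = -7
u·u = (0)² + (1)² + (-1)² = 2
proj_u(v) = (v·u / u·u) × u = (-7/2) × u

proj_u(v) = [0, -7/2, 7/2]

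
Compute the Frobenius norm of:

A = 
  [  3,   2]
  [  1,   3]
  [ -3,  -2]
||A||_F = 6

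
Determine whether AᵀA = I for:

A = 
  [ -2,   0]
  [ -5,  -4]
No

AᵀA = 
  [ 29,  20]
  [ 20,  16]
≠ I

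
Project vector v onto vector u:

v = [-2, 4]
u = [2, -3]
proj_u(v) = [-32/13, 48/13]

v·u = (-2)(2) + (4)(-3) = -16
u·u = (2)² + (-3)² = 13
proj_u(v) = (v·u / u·u) × u = (-16/13) × u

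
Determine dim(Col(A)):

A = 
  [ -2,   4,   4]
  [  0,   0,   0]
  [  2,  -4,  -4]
Row reduce:
R3 → R3 + (1)·R1
REF = 
  [ -2,   4,   4]
  [  0,   0,   0]
  [  0,   0,   0]
Pivot columns: 1 → 1 pivot.
dim(Col(A)) = number of pivot columns = 1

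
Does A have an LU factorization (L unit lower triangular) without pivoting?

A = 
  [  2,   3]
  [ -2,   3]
Yes.
A[1,1] = 2 ≠ 0, so Gaussian elimination proceeds without a row swap: multiplier ℓ₂₁ = (-2)/(2) = -1, and U[2,2] = 3 - (-1)(3) = 6.
L = 
  [  1,   0]
  [ -1,   1]
U = 
  [  2,   3]
  [  0,   6]
Check row 2 of LU: [(-1)(2), (-1)(3) + 6] = [-2, 3] = row 2 of A ✓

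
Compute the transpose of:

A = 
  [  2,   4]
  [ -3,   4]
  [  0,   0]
Aᵀ = 
  [  2,  -3,   0]
  [  4,   4,   0]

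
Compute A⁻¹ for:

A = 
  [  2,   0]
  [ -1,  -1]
det(A) = (2)(-1) - (0)(-1) = -2
For a 2×2 matrix, A⁻¹ = (1/det(A)) · [[d, -b], [-c, a]]
    = (-1/2) · [[-1, 0], [1, 2]]

A⁻¹ = 
  [ 1/2,    0]
  [-1/2,   -1]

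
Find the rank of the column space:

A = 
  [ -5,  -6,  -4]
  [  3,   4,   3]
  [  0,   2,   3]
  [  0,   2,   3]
dim(Col(A)) = 2

Row reduce:
R2 → R2 + (3/5)·R1
R3 → R3 - (5)·R2
R4 → R4 - (5)·R2
REF = 
  [ -5,  -6,  -4]
  [  0, 2/5, 3/5]
  [  0,   0,   0]
  [  0,   0,   0]
Pivot columns: 1, 2 → 2 pivots.
dim(Col(A)) = number of pivot columns = 2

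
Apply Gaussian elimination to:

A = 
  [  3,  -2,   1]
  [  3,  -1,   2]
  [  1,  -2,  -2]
Row operations:
R2 → R2 - (1)·R1
R3 → R3 - (1/3)·R1
R3 → R3 + (4/3)·R2

Resulting echelon form:
REF = 
  [  3,  -2,   1]
  [  0,   1,   1]
  [  0,   0,  -1]

Rank = 3 (number of non-zero pivot rows).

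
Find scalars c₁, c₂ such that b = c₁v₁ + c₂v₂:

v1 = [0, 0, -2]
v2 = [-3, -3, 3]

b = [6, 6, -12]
c1 = 3, c2 = -2

b = 3·v1 + -2·v2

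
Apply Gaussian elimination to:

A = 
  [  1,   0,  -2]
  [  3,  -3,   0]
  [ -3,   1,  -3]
Row operations:
R2 → R2 - (3)·R1
R3 → R3 + (3)·R1
R3 → R3 + (1/3)·R2

Resulting echelon form:
REF = 
  [  1,   0,  -2]
  [  0,  -3,   6]
  [  0,   0,  -7]

Rank = 3 (number of non-zero pivot rows).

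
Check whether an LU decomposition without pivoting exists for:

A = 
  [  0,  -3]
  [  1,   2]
No.
A[1,1] = 0 but A[2,1] = 1 ≠ 0. Any LU with L unit lower triangular has (LU)[1,1] = U[1,1] and (LU)[2,1] = L[2,1]·U[1,1]; matching A forces U[1,1] = 0, which then forces (LU)[2,1] = 0 ≠ 1. A row swap (pivoting) is required.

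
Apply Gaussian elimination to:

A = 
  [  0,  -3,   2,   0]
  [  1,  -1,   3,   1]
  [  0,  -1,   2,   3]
Row operations:
Swap R1 ↔ R2
R3 → R3 - (1/3)·R2

Resulting echelon form:
REF = 
  [  1,  -1,   3,   1]
  [  0,  -3,   2,   0]
  [  0,   0, 4/3,   3]

Rank = 3 (number of non-zero pivot rows).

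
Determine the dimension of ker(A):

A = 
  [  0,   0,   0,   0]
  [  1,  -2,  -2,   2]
nullity(A) = 3

Row reduce:
Swap R1 ↔ R2
REF = 
  [  1,  -2,  -2,   2]
  [  0,   0,   0,   0]
Pivot columns: 1 → 1 pivot.
rank(A) = 1, so nullity(A) = 4 - 1 = 3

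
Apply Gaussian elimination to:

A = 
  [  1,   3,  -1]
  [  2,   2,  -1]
Row operations:
R2 → R2 - (2)·R1

Resulting echelon form:
REF = 
  [  1,   3,  -1]
  [  0,  -4,   1]

Rank = 2 (number of non-zero pivot rows).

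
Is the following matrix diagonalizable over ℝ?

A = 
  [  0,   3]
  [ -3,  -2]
No

tr(A) = -2, det(A) = 9
Characteristic polynomial: λ² - tr(A)λ + det(A) = λ² + 2λ + 9
λ² + 2λ + 9 = 0  ⇒  λ = (-2 ± √((2)² - 4·(9)))/2 = (-2 ± √(-32))/2
  = -1 + 2i√2,  -1 - 2i√2
Eigenvalues: -1 + 2i√2, -1 - 2i√2  (≈ -1 + 2.828i, -1 - 2.828i)
Has complex eigenvalues (not diagonalizable over ℝ).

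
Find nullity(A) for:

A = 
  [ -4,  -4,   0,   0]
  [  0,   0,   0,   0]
nullity(A) = 3

Row reduce:
(no row operations needed)
REF = 
  [ -4,  -4,   0,   0]
  [  0,   0,   0,   0]
Pivot columns: 1 → 1 pivot.
rank(A) = 1, so nullity(A) = 4 - 1 = 3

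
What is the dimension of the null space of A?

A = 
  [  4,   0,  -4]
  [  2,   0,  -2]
nullity(A) = 2

Row reduce:
R2 → R2 - (1/2)·R1
REF = 
  [  4,   0,  -4]
  [  0,   0,   0]
Pivot columns: 1 → 1 pivot.
rank(A) = 1, so nullity(A) = 3 - 1 = 2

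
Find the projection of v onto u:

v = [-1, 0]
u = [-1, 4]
v·u = (-1)(-1) + (0)(4) = 1
u·u = (-1)² + (4)² = 17
proj_u(v) = (v·u / u·u) × u = (1/17) × u

proj_u(v) = [-1/17, 4/17]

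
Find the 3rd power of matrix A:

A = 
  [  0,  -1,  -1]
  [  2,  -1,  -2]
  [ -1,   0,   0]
A^3 = 
  [  0,   0,  -1]
  [ -2,   1,   2]
  [  1,  -1,  -2]

A² = A·A:
A²[1,1] = (0)(0) + (-1)(2) + (-1)(-1) = -1
A²[1,2] = (0)(-1) + (-1)(-1) + (-1)(0) = 1
A²[1,3] = (0)(-1) + (-1)(-2) + (-1)(0) = 2
A²[2,1] = (2)(0) + (-1)(2) + (-2)(-1) = 0
A²[2,2] = (2)(-1) + (-1)(-1) + (-2)(0) = -1
A²[2,3] = (2)(-1) + (-1)(-2) + (-2)(0) = 0
A²[3,1] = (-1)(0) + (0)(2) + (0)(-1) = 0
A²[3,2] = (-1)(-1) + (0)(-1) + (0)(0) = 1
A²[3,3] = (-1)(-1) + (0)(-2) + (0)(0) = 1
A² = 
  [ -1,   1,   2]
  [  0,  -1,   0]
  [  0,   1,   1]

A^3 = A^2·A:
A^3[1,1] = (-1)(0) + (1)(2) + (2)(-1) = 0
A^3[1,2] = (-1)(-1) + (1)(-1) + (2)(0) = 0
A^3[1,3] = (-1)(-1) + (1)(-2) + (2)(0) = -1
A^3[2,1] = (0)(0) + (-1)(2) + (0)(-1) = -2
A^3[2,2] = (0)(-1) + (-1)(-1) + (0)(0) = 1
A^3[2,3] = (0)(-1) + (-1)(-2) + (0)(0) = 2
A^3[3,1] = (0)(0) + (1)(2) + (1)(-1) = 1
A^3[3,2] = (0)(-1) + (1)(-1) + (1)(0) = -1
A^3[3,3] = (0)(-1) + (1)(-2) + (1)(0) = -2
A^3 = 
  [  0,   0,  -1]
  [ -2,   1,   2]
  [  1,  -1,  -2]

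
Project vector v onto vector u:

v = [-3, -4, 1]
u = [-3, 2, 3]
proj_u(v) = [-6/11, 4/11, 6/11]

v·u = (-3)(-3) + (-4)(2) + (1)(3) = 4
u·u = (-3)² + (2)² + (3)² = 22
proj_u(v) = (v·u / u·u) × u = (4/22) × u = (2/11) × u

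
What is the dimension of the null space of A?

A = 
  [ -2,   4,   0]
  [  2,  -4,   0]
nullity(A) = 2

Row reduce:
R2 → R2 + (1)·R1
REF = 
  [ -2,   4,   0]
  [  0,   0,   0]
Pivot columns: 1 → 1 pivot.
rank(A) = 1, so nullity(A) = 3 - 1 = 2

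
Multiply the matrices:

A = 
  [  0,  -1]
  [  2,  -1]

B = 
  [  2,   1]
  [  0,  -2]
A is 2×2 and B is 2×2, so AB is 2×2. Each entry is (row of A)·(column of B):
AB[1,1] = (0)(2) + (-1)(0) = 0
AB[1,2] = (0)(1) + (-1)(-2) = 2
AB[2,1] = (2)(2) + (-1)(0) = 4
AB[2,2] = (2)(1) + (-1)(-2) = 4

AB = 
  [  0,   2]
  [  4,   4]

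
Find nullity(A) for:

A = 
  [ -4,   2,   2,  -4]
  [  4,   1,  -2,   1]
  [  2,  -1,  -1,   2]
nullity(A) = 2

Row reduce:
R2 → R2 + (1)·R1
R3 → R3 + (1/2)·R1
REF = 
  [ -4,   2,   2,  -4]
  [  0,   3,   0,  -3]
  [  0,   0,   0,   0]
Pivot columns: 1, 2 → 2 pivots.
rank(A) = 2, so nullity(A) = 4 - 2 = 2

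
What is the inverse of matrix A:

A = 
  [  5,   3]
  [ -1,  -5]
det(A) = (5)(-5) - (3)(-1) = -22
For a 2×2 matrix, A⁻¹ = (1/det(A)) · [[d, -b], [-c, a]]
    = (-1/22) · [[-5, -3], [1, 5]]

A⁻¹ = 
  [ 5/22,  3/22]
  [-1/22, -5/22]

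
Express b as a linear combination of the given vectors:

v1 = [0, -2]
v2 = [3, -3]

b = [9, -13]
c1 = 2, c2 = 3

b = 2·v1 + 3·v2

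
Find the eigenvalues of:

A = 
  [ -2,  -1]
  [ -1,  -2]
λ = -1, -3

tr(A) = -4, det(A) = 3
Characteristic polynomial: λ² - tr(A)λ + det(A) = λ² + 4λ + 3
λ² + 4λ + 3 = (λ + 3)(λ + 1)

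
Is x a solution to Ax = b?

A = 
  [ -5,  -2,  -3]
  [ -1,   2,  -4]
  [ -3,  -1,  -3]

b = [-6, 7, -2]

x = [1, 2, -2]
No

Ax = [-3, 11, 1] ≠ b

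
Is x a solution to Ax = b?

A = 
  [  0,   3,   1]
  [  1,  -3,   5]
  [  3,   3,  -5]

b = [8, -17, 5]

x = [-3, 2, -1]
No

Ax = [5, -14, 2] ≠ b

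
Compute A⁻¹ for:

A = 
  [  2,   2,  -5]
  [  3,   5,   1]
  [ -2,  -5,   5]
det(A) = (2)·((5)(5) - (1)(-5)) - (2)·((3)(5) - (1)(-2)) + (-5)·((3)(-5) - (5)(-2))
  = (2)(30) - (2)(17) + (-5)(-5)
  = 51
det(A) = 51 ≠ 0, so A is invertible.

Cofactors Cᵢⱼ = (-1)ⁱ⁺ʲ·Mᵢⱼ:
C = 
  [ 30, -17,  -5]
  [ 15,   0,   6]
  [ 27, -17,   4]

adj(A) = Cᵀ:
adj(A) = 
  [ 30,  15,  27]
  [-17,   0, -17]
  [ -5,   6,   4]

A⁻¹ = (1/51) · adj(A):
A⁻¹ = 
  [10/17,  5/17,  9/17]
  [ -1/3,     0,  -1/3]
  [-5/51,  2/17,  4/51]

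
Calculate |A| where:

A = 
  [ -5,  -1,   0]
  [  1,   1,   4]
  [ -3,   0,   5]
-8

Cofactor expansion along row 1:
det(A) = (-5)·((1)(5) - (4)(0)) - (-1)·((1)(5) - (4)(-3)) + (0)·((1)(0) - (1)(-3))
  = (-5)(5) - (-1)(17) + (0)(3)
  = -8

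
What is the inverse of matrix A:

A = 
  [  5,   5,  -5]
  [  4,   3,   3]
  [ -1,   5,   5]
det(A) = (5)·((3)(5) - (3)(5)) - (5)·((4)(5) - (3)(-1)) + (-5)·((4)(5) - (3)(-1))
  = (5)(0) - (5)(23) + (-5)(23)
  = -230
det(A) = -230 ≠ 0, so A is invertible.

Cofactors Cᵢⱼ = (-1)ⁱ⁺ʲ·Mᵢⱼ:
C = 
  [  0, -23,  23]
  [-50,  20, -30]
  [ 30, -35,  -5]

adj(A) = Cᵀ:
adj(A) = 
  [  0, -50,  30]
  [-23,  20, -35]
  [ 23, -30,  -5]

A⁻¹ = (-1/230) · adj(A):
A⁻¹ = 
  [    0,  5/23, -3/23]
  [ 1/10, -2/23,  7/46]
  [-1/10,  3/23,  1/46]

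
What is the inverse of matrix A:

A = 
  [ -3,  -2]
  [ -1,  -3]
det(A) = (-3)(-3) - (-2)(-1) = 7
For a 2×2 matrix, A⁻¹ = (1/det(A)) · [[d, -b], [-c, a]]
    = (1/7) · [[-3, 2], [1, -3]]

A⁻¹ = 
  [-3/7,  2/7]
  [ 1/7, -3/7]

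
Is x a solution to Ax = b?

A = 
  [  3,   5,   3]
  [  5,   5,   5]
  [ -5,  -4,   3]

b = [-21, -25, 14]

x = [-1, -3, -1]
Yes

Ax = [-21, -25, 14] = b ✓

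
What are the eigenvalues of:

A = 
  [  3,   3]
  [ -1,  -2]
tr(A) = 1, det(A) = -3
Characteristic polynomial: λ² - tr(A)λ + det(A) = λ² - λ - 3
λ² - λ - 3 = 0  ⇒  λ = (1 ± √((-1)² - 4·(-3)))/2 = (1 ± √(13))/2
  = (1 + √13)/2,  (1 - √13)/2

λ = (1 + √13)/2, (1 - √13)/2  (≈ 2.303, -1.303)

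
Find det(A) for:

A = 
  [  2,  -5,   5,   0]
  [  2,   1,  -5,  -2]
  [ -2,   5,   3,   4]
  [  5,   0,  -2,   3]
384

Cofactor expansion along row 1: det(A) = a₁₁M₁₁ - a₁₂M₁₂ + a₁₃M₁₃ - a₁₄M₁₄

M₁₁ = det[[1, -5, -2]; [5, 3, 4]; [0, -2, 3]]
  = (1)·((3)(3) - (4)(-2)) - (-5)·((5)(3) - (4)(0)) + (-2)·((5)(-2) - (3)(0))
  = (1)(17) - (-5)(15) + (-2)(-10)
  = 112
M₁₂ = det[[2, -5, -2]; [-2, 3, 4]; [5, -2, 3]]
  = (2)·((3)(3) - (4)(-2)) - (-5)·((-2)(3) - (4)(5)) + (-2)·((-2)(-2) - (3)(5))
  = (2)(17) - (-5)(-26) + (-2)(-11)
  = -74
M₁₃ = det[[2, 1, -2]; [-2, 5, 4]; [5, 0, 3]]
  = (2)·((5)(3) - (4)(0)) - (1)·((-2)(3) - (4)(5)) + (-2)·((-2)(0) - (5)(5))
  = (2)(15) - (1)(-26) + (-2)(-25)
  = 106
M₁₄ = det[[2, 1, -5]; [-2, 5, 3]; [5, 0, -2]]
  = (2)·((5)(-2) - (3)(0)) - (1)·((-2)(-2) - (3)(5)) + (-5)·((-2)(0) - (5)(5))
  = (2)(-10) - (1)(-11) + (-5)(-25)
  = 116

det(A) = (2)(112) - (-5)(-74) + (5)(106) - (0)(116) = 384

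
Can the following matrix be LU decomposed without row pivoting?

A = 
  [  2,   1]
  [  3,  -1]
Yes.
A[1,1] = 2 ≠ 0, so Gaussian elimination proceeds without a row swap: multiplier ℓ₂₁ = (3)/(2) = 3/2, and U[2,2] = -1 - (3/2)(1) = -5/2.
L = 
  [  1,   0]
  [3/2,   1]
U = 
  [   2,    1]
  [   0, -5/2]
Check row 2 of LU: [(3/2)(2), (3/2)(1) + (-5/2)] = [3, -1] = row 2 of A ✓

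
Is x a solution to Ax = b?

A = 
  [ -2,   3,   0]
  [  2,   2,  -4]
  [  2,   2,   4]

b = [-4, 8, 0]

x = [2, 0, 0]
No

Ax = [-4, 4, 4] ≠ b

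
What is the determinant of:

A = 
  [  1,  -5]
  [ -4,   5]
For a 2×2 matrix, det = ad - bc = (1)(5) - (-5)(-4) = -15

det(A) = -15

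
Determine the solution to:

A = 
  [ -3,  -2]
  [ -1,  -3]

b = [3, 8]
Row reduce the augmented matrix [A|b]:
R2 → R2 - (1/3)·R1
REF = 
  [  -3,   -2,    3]
  [   0, -7/3,    7]

Back-substitution:
x₂ = 7 / (-7/3) = -3
x₁ = (3 - (-2)(-3)) / (-3) = 1

x = [1, -3]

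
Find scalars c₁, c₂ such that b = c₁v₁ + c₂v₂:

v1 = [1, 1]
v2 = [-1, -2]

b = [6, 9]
c1 = 3, c2 = -3

b = 3·v1 + -3·v2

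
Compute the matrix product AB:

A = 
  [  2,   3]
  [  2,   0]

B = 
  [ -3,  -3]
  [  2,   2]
AB = 
  [  0,   0]
  [ -6,  -6]

A is 2×2 and B is 2×2, so AB is 2×2. Each entry is (row of A)·(column of B):
AB[1,1] = (2)(-3) + (3)(2) = 0
AB[1,2] = (2)(-3) + (3)(2) = 0
AB[2,1] = (2)(-3) + (0)(2) = -6
AB[2,2] = (2)(-3) + (0)(2) = -6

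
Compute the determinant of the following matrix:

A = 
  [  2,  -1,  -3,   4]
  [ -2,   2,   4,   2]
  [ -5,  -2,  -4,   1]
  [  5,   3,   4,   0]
146

Cofactor expansion along row 1: det(A) = a₁₁M₁₁ - a₁₂M₁₂ + a₁₃M₁₃ - a₁₄M₁₄

M₁₁ = det[[2, 4, 2]; [-2, -4, 1]; [3, 4, 0]]
  = (2)·((-4)(0) - (1)(4)) - (4)·((-2)(0) - (1)(3)) + (2)·((-2)(4) - (-4)(3))
  = (2)(-4) - (4)(-3) + (2)(4)
  = 12
M₁₂ = det[[-2, 4, 2]; [-5, -4, 1]; [5, 4, 0]]
  = (-2)·((-4)(0) - (1)(4)) - (4)·((-5)(0) - (1)(5)) + (2)·((-5)(4) - (-4)(5))
  = (-2)(-4) - (4)(-5) + (2)(0)
  = 28
M₁₃ = det[[-2, 2, 2]; [-5, -2, 1]; [5, 3, 0]]
  = (-2)·((-2)(0) - (1)(3)) - (2)·((-5)(0) - (1)(5)) + (2)·((-5)(3) - (-2)(5))
  = (-2)(-3) - (2)(-5) + (2)(-5)
  = 6
M₁₄ = det[[-2, 2, 4]; [-5, -2, -4]; [5, 3, 4]]
  = (-2)·((-2)(4) - (-4)(3)) - (2)·((-5)(4) - (-4)(5)) + (4)·((-5)(3) - (-2)(5))
  = (-2)(4) - (2)(0) + (4)(-5)
  = -28

det(A) = (2)(12) - (-1)(28) + (-3)(6) - (4)(-28) = 146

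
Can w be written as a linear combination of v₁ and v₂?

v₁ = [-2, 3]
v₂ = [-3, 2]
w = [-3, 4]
Yes

Form the augmented matrix and row-reduce:
[v₁|v₂|w] = 
  [ -2,  -3,  -3]
  [  3,   2,   4]
R2 → R2 + (3/2)·R1
REF = 
  [  -2,   -3,   -3]
  [   0, -5/2, -1/2]

No row of the form [0 0 | nonzero], so the system is consistent. Back-substitution gives c₁ = 6/5, c₂ = 1/5: w = (6/5)·v₁ + (1/5)·v₂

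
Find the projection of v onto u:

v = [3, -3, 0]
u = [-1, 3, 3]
proj_u(v) = [12/19, -36/19, -36/19]

v·u = (3)(-1) + (-3)(3) + (0)(3) = -12
u·u = (-1)² + (3)² + (3)² = 19
proj_u(v) = (v·u / u·u) × u = (-12/19) × u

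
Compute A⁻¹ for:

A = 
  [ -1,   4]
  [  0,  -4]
det(A) = (-1)(-4) - (4)(0) = 4
For a 2×2 matrix, A⁻¹ = (1/det(A)) · [[d, -b], [-c, a]]
    = (1/4) · [[-4, -4], [0, -1]]

A⁻¹ = 
  [  -1,   -1]
  [   0, -1/4]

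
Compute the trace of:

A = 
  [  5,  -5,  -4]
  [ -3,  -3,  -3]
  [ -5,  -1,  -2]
0

tr(A) = 5 + -3 + -2 = 0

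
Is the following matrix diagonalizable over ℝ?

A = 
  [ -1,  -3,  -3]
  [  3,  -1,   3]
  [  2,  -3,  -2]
No

Characteristic polynomial: det(λI - A) = λ³ + 4λ² + 29λ + 26
Testing integer divisors of the constant term: p(-1) = 0, so (λ + 1) is a factor:
p(λ) = (λ + 1)(λ² + 3λ + 26)
λ² + 3λ + 26 = 0  ⇒  λ = (-3 ± √((3)² - 4·(26)))/2 = (-3 ± √(-95))/2
  = (-3 + i√95)/2,  (-3 - i√95)/2
Eigenvalues: -1, (-3 + i√95)/2, (-3 - i√95)/2  (≈ -1, -1.5 + 4.873i, -1.5 - 4.873i)
Has complex eigenvalues (not diagonalizable over ℝ).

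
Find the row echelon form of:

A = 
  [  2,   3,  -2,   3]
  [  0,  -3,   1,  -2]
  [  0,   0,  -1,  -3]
Row operations:
No row operations needed (already in echelon form).

Resulting echelon form:
REF = 
  [  2,   3,  -2,   3]
  [  0,  -3,   1,  -2]
  [  0,   0,  -1,  -3]

Rank = 3 (number of non-zero pivot rows).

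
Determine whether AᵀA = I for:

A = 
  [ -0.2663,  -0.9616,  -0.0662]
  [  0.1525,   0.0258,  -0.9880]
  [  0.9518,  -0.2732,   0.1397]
Yes

AᵀA = 
  [  1.0001,   0,  -0.0001]
  [  0,   1,   0]
  [ -0.0001,   0,   1]
≈ I (equal to I up to the 4-dp rounding of the entries)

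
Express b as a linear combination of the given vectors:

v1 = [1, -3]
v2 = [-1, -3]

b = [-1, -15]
c1 = 2, c2 = 3

b = 2·v1 + 3·v2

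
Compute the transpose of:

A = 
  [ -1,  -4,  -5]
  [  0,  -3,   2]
Aᵀ = 
  [ -1,   0]
  [ -4,  -3]
  [ -5,   2]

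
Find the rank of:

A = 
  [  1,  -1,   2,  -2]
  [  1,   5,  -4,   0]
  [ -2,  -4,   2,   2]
Row reduce:
R2 → R2 - (1)·R1
R3 → R3 + (2)·R1
R3 → R3 + (1)·R2
REF = 
  [  1,  -1,   2,  -2]
  [  0,   6,  -6,   2]
  [  0,   0,   0,   0]
Pivot columns: 1, 2 → 2 pivots.

rank(A) = 2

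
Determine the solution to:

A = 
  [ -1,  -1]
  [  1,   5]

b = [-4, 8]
x = [3, 1]

Row reduce the augmented matrix [A|b]:
R2 → R2 + (1)·R1
REF = 
  [ -1,  -1,  -4]
  [  0,   4,   4]

Back-substitution:
x₂ = 4 / 4 = 1
x₁ = (-4 - (-1)(1)) / (-1) = 3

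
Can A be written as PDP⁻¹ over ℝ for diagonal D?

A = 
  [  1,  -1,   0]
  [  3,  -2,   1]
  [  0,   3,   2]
Yes

Characteristic polynomial: det(λI - A) = λ³ - λ² - 4λ + 1
By the rational root theorem any rational root is an integer dividing 1; none of those is a root, so p(λ) has no rational roots and hence (being an irreducible cubic) no repeated roots.
Discriminant of the cubic: Δ = 321
Δ > 0 ⇒ three distinct real eigenvalues: λ ≈ -1.7, 0.2391, 2.461
Three distinct real eigenvalues, so A has 3 independent eigenvectors.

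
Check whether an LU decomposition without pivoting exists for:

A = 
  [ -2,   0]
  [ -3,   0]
Yes.
A[1,1] = -2 ≠ 0, so Gaussian elimination proceeds without a row swap: multiplier ℓ₂₁ = (-3)/(-2) = 3/2, and U[2,2] = 0 - (3/2)(0) = 0.
L = 
  [  1,   0]
  [3/2,   1]
U = 
  [ -2,   0]
  [  0,   0]
Check row 2 of LU: [(3/2)(-2), (3/2)(0) + 0] = [-3, 0] = row 2 of A ✓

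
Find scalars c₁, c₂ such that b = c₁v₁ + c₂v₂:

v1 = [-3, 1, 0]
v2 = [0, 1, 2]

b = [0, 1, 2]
c1 = 0, c2 = 1

b = 0·v1 + 1·v2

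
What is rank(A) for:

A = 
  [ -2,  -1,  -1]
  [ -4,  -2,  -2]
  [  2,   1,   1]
rank(A) = 1

Row reduce:
R2 → R2 - (2)·R1
R3 → R3 + (1)·R1
REF = 
  [ -2,  -1,  -1]
  [  0,   0,   0]
  [  0,   0,   0]
Pivot columns: 1 → 1 pivot.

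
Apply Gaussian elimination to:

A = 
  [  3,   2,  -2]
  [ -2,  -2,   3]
Row operations:
R2 → R2 + (2/3)·R1

Resulting echelon form:
REF = 
  [   3,    2,   -2]
  [   0, -2/3,  5/3]

Rank = 2 (number of non-zero pivot rows).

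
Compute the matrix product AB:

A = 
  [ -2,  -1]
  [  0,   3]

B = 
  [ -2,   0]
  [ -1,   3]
A is 2×2 and B is 2×2, so AB is 2×2. Each entry is (row of A)·(column of B):
AB[1,1] = (-2)(-2) + (-1)(-1) = 5
AB[1,2] = (-2)(0) + (-1)(3) = -3
AB[2,1] = (0)(-2) + (3)(-1) = -3
AB[2,2] = (0)(0) + (3)(3) = 9

AB = 
  [  5,  -3]
  [ -3,   9]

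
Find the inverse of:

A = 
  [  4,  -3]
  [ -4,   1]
det(A) = (4)(1) - (-3)(-4) = -8
For a 2×2 matrix, A⁻¹ = (1/det(A)) · [[d, -b], [-c, a]]
    = (-1/8) · [[1, 3], [4, 4]]

A⁻¹ = 
  [-1/8, -3/8]
  [-1/2, -1/2]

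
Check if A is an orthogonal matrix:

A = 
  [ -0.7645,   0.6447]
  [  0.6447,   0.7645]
Yes

AᵀA = 
  [  1.0001,   0]
  [  0,   1.0001]
≈ I (equal to I up to the 4-dp rounding of the entries)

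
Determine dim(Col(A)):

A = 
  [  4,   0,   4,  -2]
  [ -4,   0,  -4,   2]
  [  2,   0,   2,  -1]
dim(Col(A)) = 1

Row reduce:
R2 → R2 + (1)·R1
R3 → R3 - (1/2)·R1
REF = 
  [  4,   0,   4,  -2]
  [  0,   0,   0,   0]
  [  0,   0,   0,   0]
Pivot columns: 1 → 1 pivot.
dim(Col(A)) = number of pivot columns = 1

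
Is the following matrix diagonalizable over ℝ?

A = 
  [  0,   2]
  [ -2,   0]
No

tr(A) = 0, det(A) = 4
Characteristic polynomial: λ² - tr(A)λ + det(A) = λ² + 4
λ² + 4 = 0  ⇒  λ = (0 ± √((0)² - 4·(4)))/2 = (0 ± √(-16))/2
  = 2i,  -2i
Eigenvalues: 2i, -2i  (≈ 0 + 2i, 0 - 2i)
Has complex eigenvalues (not diagonalizable over ℝ).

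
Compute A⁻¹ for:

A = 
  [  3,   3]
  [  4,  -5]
det(A) = (3)(-5) - (3)(4) = -27
For a 2×2 matrix, A⁻¹ = (1/det(A)) · [[d, -b], [-c, a]]
    = (-1/27) · [[-5, -3], [-4, 3]]

A⁻¹ = 
  [5/27,  1/9]
  [4/27, -1/9]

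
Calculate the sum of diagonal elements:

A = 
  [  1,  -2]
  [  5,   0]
1

tr(A) = 1 + 0 = 1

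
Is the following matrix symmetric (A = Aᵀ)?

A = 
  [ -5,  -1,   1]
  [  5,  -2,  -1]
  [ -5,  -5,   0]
No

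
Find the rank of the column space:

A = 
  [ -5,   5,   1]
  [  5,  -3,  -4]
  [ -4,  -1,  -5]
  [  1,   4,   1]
dim(Col(A)) = 3

Row reduce:
R2 → R2 + (1)·R1
R3 → R3 - (4/5)·R1
R4 → R4 + (1/5)·R1
R3 → R3 + (5/2)·R2
R4 → R4 - (5/2)·R2
R4 → R4 + (87/133)·R3
REF = 
  [     -5,       5,       1]
  [      0,       2,      -3]
  [      0,       0, -133/10]
  [      0,       0,       0]
Pivot columns: 1, 2, 3 → 3 pivots.
dim(Col(A)) = number of pivot columns = 3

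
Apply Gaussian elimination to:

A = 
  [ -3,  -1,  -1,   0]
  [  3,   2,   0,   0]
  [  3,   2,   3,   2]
Row operations:
R2 → R2 + (1)·R1
R3 → R3 + (1)·R1
R3 → R3 - (1)·R2

Resulting echelon form:
REF = 
  [ -3,  -1,  -1,   0]
  [  0,   1,  -1,   0]
  [  0,   0,   3,   2]

Rank = 3 (number of non-zero pivot rows).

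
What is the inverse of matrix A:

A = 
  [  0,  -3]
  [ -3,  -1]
det(A) = (0)(-1) - (-3)(-3) = -9
For a 2×2 matrix, A⁻¹ = (1/det(A)) · [[d, -b], [-c, a]]
    = (-1/9) · [[-1, 3], [3, 0]]

A⁻¹ = 
  [ 1/9, -1/3]
  [-1/3,    0]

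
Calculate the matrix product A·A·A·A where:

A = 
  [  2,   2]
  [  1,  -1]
A² = A·A:
A²[1,1] = (2)(2) + (2)(1) = 6
A²[1,2] = (2)(2) + (2)(-1) = 2
A²[2,1] = (1)(2) + (-1)(1) = 1
A²[2,2] = (1)(2) + (-1)(-1) = 3
A² = 
  [  6,   2]
  [  1,   3]

A^3 = A^2·A:
A^3[1,1] = (6)(2) + (2)(1) = 14
A^3[1,2] = (6)(2) + (2)(-1) = 10
A^3[2,1] = (1)(2) + (3)(1) = 5
A^3[2,2] = (1)(2) + (3)(-1) = -1
A^3 = 
  [ 14,  10]
  [  5,  -1]

A^4 = A^3·A:
A^4[1,1] = (14)(2) + (10)(1) = 38
A^4[1,2] = (14)(2) + (10)(-1) = 18
A^4[2,1] = (5)(2) + (-1)(1) = 9
A^4[2,2] = (5)(2) + (-1)(-1) = 11
A^4 = 
  [ 38,  18]
  [  9,  11]

Therefore
A^4 = 
  [ 38,  18]
  [  9,  11]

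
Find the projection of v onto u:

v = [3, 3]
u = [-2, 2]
v·u = (3)(-2) + (3)(2) = 0
u·u = (-2)² + (2)² = 8
proj_u(v) = (v·u / u·u) × u = (0/8) × u = (0) × u

proj_u(v) = [0, 0]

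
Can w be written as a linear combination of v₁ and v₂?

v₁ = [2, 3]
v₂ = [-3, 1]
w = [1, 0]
Yes

Form the augmented matrix and row-reduce:
[v₁|v₂|w] = 
  [  2,  -3,   1]
  [  3,   1,   0]
R2 → R2 - (3/2)·R1
REF = 
  [   2,   -3,    1]
  [   0, 11/2, -3/2]

No row of the form [0 0 | nonzero], so the system is consistent. Back-substitution gives c₁ = 1/11, c₂ = -3/11: w = (1/11)·v₁ + (-3/11)·v₂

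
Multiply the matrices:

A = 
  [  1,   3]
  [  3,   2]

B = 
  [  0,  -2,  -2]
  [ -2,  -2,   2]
AB = 
  [ -6,  -8,   4]
  [ -4, -10,  -2]

A is 2×2 and B is 2×3, so AB is 2×3. Each entry is (row of A)·(column of B):
AB[1,1] = (1)(0) + (3)(-2) = -6
AB[1,2] = (1)(-2) + (3)(-2) = -8
AB[1,3] = (1)(-2) + (3)(2) = 4
AB[2,1] = (3)(0) + (2)(-2) = -4
AB[2,2] = (3)(-2) + (2)(-2) = -10
AB[2,3] = (3)(-2) + (2)(2) = -2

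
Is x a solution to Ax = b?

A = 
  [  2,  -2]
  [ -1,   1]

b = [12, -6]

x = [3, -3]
Yes

Ax = [12, -6] = b ✓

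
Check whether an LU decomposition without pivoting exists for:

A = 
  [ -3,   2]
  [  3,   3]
Yes.
A[1,1] = -3 ≠ 0, so Gaussian elimination proceeds without a row swap: multiplier ℓ₂₁ = (3)/(-3) = -1, and U[2,2] = 3 - (-1)(2) = 5.
L = 
  [  1,   0]
  [ -1,   1]
U = 
  [ -3,   2]
  [  0,   5]
Check row 2 of LU: [(-1)(-3), (-1)(2) + 5] = [3, 3] = row 2 of A ✓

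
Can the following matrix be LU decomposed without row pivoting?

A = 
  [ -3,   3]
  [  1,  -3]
Yes.
A[1,1] = -3 ≠ 0, so Gaussian elimination proceeds without a row swap: multiplier ℓ₂₁ = (1)/(-3) = -1/3, and U[2,2] = -3 - (-1/3)(3) = -2.
L = 
  [   1,    0]
  [-1/3,    1]
U = 
  [ -3,   3]
  [  0,  -2]
Check row 2 of LU: [(-1/3)(-3), (-1/3)(3) + (-2)] = [1, -3] = row 2 of A ✓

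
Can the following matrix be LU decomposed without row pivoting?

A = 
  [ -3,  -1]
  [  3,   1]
Yes.
A[1,1] = -3 ≠ 0, so Gaussian elimination proceeds without a row swap: multiplier ℓ₂₁ = (3)/(-3) = -1, and U[2,2] = 1 - (-1)(-1) = 0.
L = 
  [  1,   0]
  [ -1,   1]
U = 
  [ -3,  -1]
  [  0,   0]
Check row 2 of LU: [(-1)(-3), (-1)(-1) + 0] = [3, 1] = row 2 of A ✓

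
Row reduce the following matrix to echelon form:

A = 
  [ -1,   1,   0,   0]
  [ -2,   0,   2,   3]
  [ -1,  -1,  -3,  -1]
Row operations:
R2 → R2 - (2)·R1
R3 → R3 - (1)·R1
R3 → R3 - (1)·R2

Resulting echelon form:
REF = 
  [ -1,   1,   0,   0]
  [  0,  -2,   2,   3]
  [  0,   0,  -5,  -4]

Rank = 3 (number of non-zero pivot rows).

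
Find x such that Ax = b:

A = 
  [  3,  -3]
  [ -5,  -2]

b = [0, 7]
Row reduce the augmented matrix [A|b]:
R2 → R2 + (5/3)·R1
REF = 
  [  3,  -3,   0]
  [  0,  -7,   7]

Back-substitution:
x₂ = 7 / (-7) = -1
x₁ = (0 - (-3)(-1)) / 3 = -1

x = [-1, -1]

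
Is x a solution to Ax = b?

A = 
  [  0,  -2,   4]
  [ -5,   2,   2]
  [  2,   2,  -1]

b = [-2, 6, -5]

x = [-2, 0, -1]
No

Ax = [-4, 8, -3] ≠ b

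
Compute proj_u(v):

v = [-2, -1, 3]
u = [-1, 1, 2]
proj_u(v) = [-7/6, 7/6, 7/3]

v·u = (-2)(-1) + (-1)(1) + (3)(2) = 7
u·u = (-1)² + (1)² + (2)² = 6
proj_u(v) = (v·u / u·u) × u = (7/6) × u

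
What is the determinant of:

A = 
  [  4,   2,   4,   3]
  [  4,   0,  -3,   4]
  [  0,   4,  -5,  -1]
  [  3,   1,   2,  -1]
-526

Cofactor expansion along row 1: det(A) = a₁₁M₁₁ - a₁₂M₁₂ + a₁₃M₁₃ - a₁₄M₁₄

M₁₁ = det[[0, -3, 4]; [4, -5, -1]; [1, 2, -1]]
  = (0)·((-5)(-1) - (-1)(2)) - (-3)·((4)(-1) - (-1)(1)) + (4)·((4)(2) - (-5)(1))
  = (0)(7) - (-3)(-3) + (4)(13)
  = 43
M₁₂ = det[[4, -3, 4]; [0, -5, -1]; [3, 2, -1]]
  = (4)·((-5)(-1) - (-1)(2)) - (-3)·((0)(-1) - (-1)(3)) + (4)·((0)(2) - (-5)(3))
  = (4)(7) - (-3)(3) + (4)(15)
  = 97
M₁₃ = det[[4, 0, 4]; [0, 4, -1]; [3, 1, -1]]
  = (4)·((4)(-1) - (-1)(1)) - (0)·((0)(-1) - (-1)(3)) + (4)·((0)(1) - (4)(3))
  = (4)(-3) - (0)(3) + (4)(-12)
  = -60
M₁₄ = det[[4, 0, -3]; [0, 4, -5]; [3, 1, 2]]
  = (4)·((4)(2) - (-5)(1)) - (0)·((0)(2) - (-5)(3)) + (-3)·((0)(1) - (4)(3))
  = (4)(13) - (0)(15) + (-3)(-12)
  = 88

det(A) = (4)(43) - (2)(97) + (4)(-60) - (3)(88) = -526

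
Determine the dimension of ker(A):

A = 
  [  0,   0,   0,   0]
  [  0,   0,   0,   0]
nullity(A) = 4

Row reduce:
(no row operations needed)
REF = 
  [  0,   0,   0,   0]
  [  0,   0,   0,   0]
Pivot columns: none → 0 pivots.
rank(A) = 0, so nullity(A) = 4 - 0 = 4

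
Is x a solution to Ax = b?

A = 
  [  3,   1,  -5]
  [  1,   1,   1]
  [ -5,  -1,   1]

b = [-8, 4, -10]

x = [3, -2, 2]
No

Ax = [-3, 3, -11] ≠ b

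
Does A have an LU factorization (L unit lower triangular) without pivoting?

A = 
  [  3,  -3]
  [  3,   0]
Yes.
A[1,1] = 3 ≠ 0, so Gaussian elimination proceeds without a row swap: multiplier ℓ₂₁ = (3)/(3) = 1, and U[2,2] = 0 - (1)(-3) = 3.
L = 
  [  1,   0]
  [  1,   1]
U = 
  [  3,  -3]
  [  0,   3]
Check row 2 of LU: [(1)(3), (1)(-3) + 3] = [3, 0] = row 2 of A ✓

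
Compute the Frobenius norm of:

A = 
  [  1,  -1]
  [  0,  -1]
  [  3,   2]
||A||_F = 4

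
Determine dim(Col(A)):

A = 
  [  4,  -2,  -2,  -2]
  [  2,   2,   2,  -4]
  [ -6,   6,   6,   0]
Row reduce:
R2 → R2 - (1/2)·R1
R3 → R3 + (3/2)·R1
R3 → R3 - (1)·R2
REF = 
  [  4,  -2,  -2,  -2]
  [  0,   3,   3,  -3]
  [  0,   0,   0,   0]
Pivot columns: 1, 2 → 2 pivots.
dim(Col(A)) = number of pivot columns = 2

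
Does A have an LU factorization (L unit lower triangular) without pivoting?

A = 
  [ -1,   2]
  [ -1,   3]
Yes.
A[1,1] = -1 ≠ 0, so Gaussian elimination proceeds without a row swap: multiplier ℓ₂₁ = (-1)/(-1) = 1, and U[2,2] = 3 - (1)(2) = 1.
L = 
  [  1,   0]
  [  1,   1]
U = 
  [ -1,   2]
  [  0,   1]
Check row 2 of LU: [(1)(-1), (1)(2) + 1] = [-1, 3] = row 2 of A ✓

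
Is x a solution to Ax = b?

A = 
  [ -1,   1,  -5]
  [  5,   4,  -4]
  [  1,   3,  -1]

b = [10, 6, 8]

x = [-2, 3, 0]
No

Ax = [5, 2, 7] ≠ b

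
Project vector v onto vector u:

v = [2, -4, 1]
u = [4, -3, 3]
proj_u(v) = [46/17, -69/34, 69/34]

v·u = (2)(4) + (-4)(-3) + (1)(3) = 23
u·u = (4)² + (-3)² + (3)² = 34
proj_u(v) = (v·u / u·u) × u = (23/34) × u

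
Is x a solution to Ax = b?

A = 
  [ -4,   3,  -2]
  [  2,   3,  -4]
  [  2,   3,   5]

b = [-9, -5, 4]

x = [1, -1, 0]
No

Ax = [-7, -1, -1] ≠ b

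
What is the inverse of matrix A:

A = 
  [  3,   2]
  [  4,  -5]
det(A) = (3)(-5) - (2)(4) = -23
For a 2×2 matrix, A⁻¹ = (1/det(A)) · [[d, -b], [-c, a]]
    = (-1/23) · [[-5, -2], [-4, 3]]

A⁻¹ = 
  [ 5/23,  2/23]
  [ 4/23, -3/23]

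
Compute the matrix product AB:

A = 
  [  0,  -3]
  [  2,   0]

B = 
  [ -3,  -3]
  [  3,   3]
AB = 
  [ -9,  -9]
  [ -6,  -6]

A is 2×2 and B is 2×2, so AB is 2×2. Each entry is (row of A)·(column of B):
AB[1,1] = (0)(-3) + (-3)(3) = -9
AB[1,2] = (0)(-3) + (-3)(3) = -9
AB[2,1] = (2)(-3) + (0)(3) = -6
AB[2,2] = (2)(-3) + (0)(3) = -6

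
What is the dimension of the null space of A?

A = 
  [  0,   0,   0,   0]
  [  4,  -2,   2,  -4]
nullity(A) = 3

Row reduce:
Swap R1 ↔ R2
REF = 
  [  4,  -2,   2,  -4]
  [  0,   0,   0,   0]
Pivot columns: 1 → 1 pivot.
rank(A) = 1, so nullity(A) = 4 - 1 = 3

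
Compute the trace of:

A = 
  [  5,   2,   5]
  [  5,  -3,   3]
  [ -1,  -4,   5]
7

tr(A) = 5 + -3 + 5 = 7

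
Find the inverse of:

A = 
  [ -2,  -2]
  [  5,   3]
det(A) = (-2)(3) - (-2)(5) = 4
For a 2×2 matrix, A⁻¹ = (1/det(A)) · [[d, -b], [-c, a]]
    = (1/4) · [[3, 2], [-5, -2]]

A⁻¹ = 
  [ 3/4,  1/2]
  [-5/4, -1/2]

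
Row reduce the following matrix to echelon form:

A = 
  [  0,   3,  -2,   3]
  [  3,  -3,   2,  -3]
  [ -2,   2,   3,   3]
Row operations:
Swap R1 ↔ R2
R3 → R3 + (2/3)·R1

Resulting echelon form:
REF = 
  [   3,   -3,    2,   -3]
  [   0,    3,   -2,    3]
  [   0,    0, 13/3,    1]

Rank = 3 (number of non-zero pivot rows).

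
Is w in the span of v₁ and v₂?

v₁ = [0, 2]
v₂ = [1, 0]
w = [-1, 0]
Yes

Form the augmented matrix and row-reduce:
[v₁|v₂|w] = 
  [  0,   1,  -1]
  [  2,   0,   0]
Swap R1 ↔ R2
REF = 
  [  2,   0,   0]
  [  0,   1,  -1]

No row of the form [0 0 | nonzero], so the system is consistent. Back-substitution gives c₁ = 0, c₂ = -1: w = (0)·v₁ + (-1)·v₂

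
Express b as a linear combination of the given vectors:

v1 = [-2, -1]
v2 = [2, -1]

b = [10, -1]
c1 = -2, c2 = 3

b = -2·v1 + 3·v2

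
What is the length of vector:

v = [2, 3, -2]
4.123

||v||₂ = √((2)² + (3)² + (-2)²) = √17 = 4.123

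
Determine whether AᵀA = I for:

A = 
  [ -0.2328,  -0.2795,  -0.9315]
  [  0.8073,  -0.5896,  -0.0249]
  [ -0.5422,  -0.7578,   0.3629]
Yes

AᵀA = 
  [  0.9999,   0,   0]
  [  0,   1,   0]
  [  0,   0,   1]
≈ I (equal to I up to the 4-dp rounding of the entries)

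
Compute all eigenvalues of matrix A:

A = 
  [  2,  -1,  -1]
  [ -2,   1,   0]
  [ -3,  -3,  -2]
Characteristic polynomial: det(λI - A) = λ³ - λ² - 9λ + 9
Testing integer divisors of the constant term: p(1) = 0, so (λ - 1) is a factor:
p(λ) = (λ - 1)(λ² - 9)
λ² - 9 = (λ + 3)(λ - 3)

λ = 1, 3, -3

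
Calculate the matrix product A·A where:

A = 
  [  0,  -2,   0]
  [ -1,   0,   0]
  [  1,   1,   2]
A² = A·A:
A²[1,1] = (0)(0) + (-2)(-1) + (0)(1) = 2
A²[1,2] = (0)(-2) + (-2)(0) + (0)(1) = 0
A²[1,3] = (0)(0) + (-2)(0) + (0)(2) = 0
A²[2,1] = (-1)(0) + (0)(-1) + (0)(1) = 0
A²[2,2] = (-1)(-2) + (0)(0) + (0)(1) = 2
A²[2,3] = (-1)(0) + (0)(0) + (0)(2) = 0
A²[3,1] = (1)(0) + (1)(-1) + (2)(1) = 1
A²[3,2] = (1)(-2) + (1)(0) + (2)(1) = 0
A²[3,3] = (1)(0) + (1)(0) + (2)(2) = 4
A² = 
  [  2,   0,   0]
  [  0,   2,   0]
  [  1,   0,   4]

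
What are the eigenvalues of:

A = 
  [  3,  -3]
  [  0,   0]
λ = 3, 0

tr(A) = 3, det(A) = 0
Characteristic polynomial: λ² - tr(A)λ + det(A) = λ² - 3λ
λ² - 3λ = λ(λ - 3)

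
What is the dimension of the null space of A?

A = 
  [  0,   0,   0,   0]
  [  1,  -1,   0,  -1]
nullity(A) = 3

Row reduce:
Swap R1 ↔ R2
REF = 
  [  1,  -1,   0,  -1]
  [  0,   0,   0,   0]
Pivot columns: 1 → 1 pivot.
rank(A) = 1, so nullity(A) = 4 - 1 = 3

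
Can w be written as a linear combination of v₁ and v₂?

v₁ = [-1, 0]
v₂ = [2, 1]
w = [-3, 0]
Yes

Form the augmented matrix and row-reduce:
[v₁|v₂|w] = 
  [ -1,   2,  -3]
  [  0,   1,   0]
(already in echelon form — no row operations needed)

No row of the form [0 0 | nonzero], so the system is consistent. Back-substitution gives c₁ = 3, c₂ = 0: w = (3)·v₁ + (0)·v₂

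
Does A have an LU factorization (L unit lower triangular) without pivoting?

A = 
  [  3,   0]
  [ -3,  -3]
Yes.
A[1,1] = 3 ≠ 0, so Gaussian elimination proceeds without a row swap: multiplier ℓ₂₁ = (-3)/(3) = -1, and U[2,2] = -3 - (-1)(0) = -3.
L = 
  [  1,   0]
  [ -1,   1]
U = 
  [  3,   0]
  [  0,  -3]
Check row 2 of LU: [(-1)(3), (-1)(0) + (-3)] = [-3, -3] = row 2 of A ✓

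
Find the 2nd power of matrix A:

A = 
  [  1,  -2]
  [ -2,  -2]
A² = A·A:
A²[1,1] = (1)(1) + (-2)(-2) = 5
A²[1,2] = (1)(-2) + (-2)(-2) = 2
A²[2,1] = (-2)(1) + (-2)(-2) = 2
A²[2,2] = (-2)(-2) + (-2)(-2) = 8
A² = 
  [  5,   2]
  [  2,   8]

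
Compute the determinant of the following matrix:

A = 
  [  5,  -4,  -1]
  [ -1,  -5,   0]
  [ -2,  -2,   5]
-137

Cofactor expansion along row 1:
det(A) = (5)·((-5)(5) - (0)(-2)) - (-4)·((-1)(5) - (0)(-2)) + (-1)·((-1)(-2) - (-5)(-2))
  = (5)(-25) - (-4)(-5) + (-1)(-8)
  = -137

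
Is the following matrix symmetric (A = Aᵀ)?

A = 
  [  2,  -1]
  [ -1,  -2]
Yes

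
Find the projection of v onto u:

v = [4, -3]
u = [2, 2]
proj_u(v) = [1/2, 1/2]

v·u = (4)(2) + (-3)(2) = 2
u·u = (2)² + (2)² = 8
proj_u(v) = (v·u / u·u) × u = (2/8) × u = (1/4) × u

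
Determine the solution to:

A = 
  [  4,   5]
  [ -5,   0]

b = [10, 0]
Row reduce the augmented matrix [A|b]:
R2 → R2 + (5/4)·R1
REF = 
  [   4,    5,   10]
  [   0, 25/4, 25/2]

Back-substitution:
x₂ = (25/2) / (25/4) = 2
x₁ = (10 - (5)(2)) / 4 = 0

x = [0, 2]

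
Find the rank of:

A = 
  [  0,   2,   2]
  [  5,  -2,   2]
Row reduce:
Swap R1 ↔ R2
REF = 
  [  5,  -2,   2]
  [  0,   2,   2]
Pivot columns: 1, 2 → 2 pivots.

rank(A) = 2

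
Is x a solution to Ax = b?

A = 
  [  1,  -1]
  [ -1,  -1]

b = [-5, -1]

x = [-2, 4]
No

Ax = [-6, -2] ≠ b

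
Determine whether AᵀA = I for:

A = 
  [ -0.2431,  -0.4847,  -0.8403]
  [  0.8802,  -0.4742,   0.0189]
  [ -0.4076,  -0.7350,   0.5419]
Yes

AᵀA = 
  [  1,   0,   0]
  [  0,   1,   0]
  [  0,   0,   1.0001]
≈ I (equal to I up to the 4-dp rounding of the entries)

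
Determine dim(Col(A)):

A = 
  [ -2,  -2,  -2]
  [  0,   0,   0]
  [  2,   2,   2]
dim(Col(A)) = 1

Row reduce:
R3 → R3 + (1)·R1
REF = 
  [ -2,  -2,  -2]
  [  0,   0,   0]
  [  0,   0,   0]
Pivot columns: 1 → 1 pivot.
dim(Col(A)) = number of pivot columns = 1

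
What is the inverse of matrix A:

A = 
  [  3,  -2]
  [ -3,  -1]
det(A) = (3)(-1) - (-2)(-3) = -9
For a 2×2 matrix, A⁻¹ = (1/det(A)) · [[d, -b], [-c, a]]
    = (-1/9) · [[-1, 2], [3, 3]]

A⁻¹ = 
  [ 1/9, -2/9]
  [-1/3, -1/3]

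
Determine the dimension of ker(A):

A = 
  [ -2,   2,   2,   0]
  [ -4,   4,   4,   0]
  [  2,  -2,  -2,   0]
nullity(A) = 3

Row reduce:
R2 → R2 - (2)·R1
R3 → R3 + (1)·R1
REF = 
  [ -2,   2,   2,   0]
  [  0,   0,   0,   0]
  [  0,   0,   0,   0]
Pivot columns: 1 → 1 pivot.
rank(A) = 1, so nullity(A) = 4 - 1 = 3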